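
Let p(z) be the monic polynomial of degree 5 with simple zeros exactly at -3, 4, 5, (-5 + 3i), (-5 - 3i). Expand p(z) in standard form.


The polynomial is p(z) = ∏_{α ∈ S} (z − α), where S = {-3, 4, 5, (-5 + 3i), (-5 - 3i)}.
Expanding the product yields: p(z) = z^5 + 4·z^4 -33·z^3 -214·z^2 + 362·z + 2040.
Note conjugate pairs combine to real quadratics: (z − (-5+3i))(z − (-5−3i)) = z² + 10z + 34.
The resulting polynomial has degree 5 and real coefficients as required.

p(z) = z^5 + 4·z^4 -33·z^3 -214·z^2 + 362·z + 2040.


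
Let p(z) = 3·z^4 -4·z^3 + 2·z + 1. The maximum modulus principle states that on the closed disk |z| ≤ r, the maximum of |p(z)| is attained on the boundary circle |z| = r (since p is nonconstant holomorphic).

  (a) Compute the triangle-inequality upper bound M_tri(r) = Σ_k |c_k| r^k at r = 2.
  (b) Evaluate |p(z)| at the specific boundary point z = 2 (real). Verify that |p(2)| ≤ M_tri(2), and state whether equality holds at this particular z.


Coefficients: c_0 = 1, c_1 = 2, c_2 = 0, c_3 = -4, c_4 = 3. Radius r = 2.
Part (a). Triangle bound: M_tri(r) = Σ_k |c_k| r^k
  = |1|·2^0 + |2|·2^1 + |0|·2^2 + |-4|·2^3 + |3|·2^4
  = 1 + 4 + 0 + 32 + 48 = 85.
This bounds M(r) := max_{|z|=r} |p(z)| from above; equality holds iff all terms c_k z^k can be made to align in phase at a single z on |z|=r.
Part (b). At z = 2 (real, on the circle |z| = r):
  p(2) = (1)·2^0 + (2)·2^1 + (0)·2^2 + (-4)·2^3 + (3)·2^4 = 21.
  |p(2)| = 21.
Check: |p(2)| = 21 ≤ 85 = M_tri(2). ✓ Equality does not hold at z = 2 (the coefficients have mixed signs, so the terms do not all align in phase there).

M_tri(2) = 85; |p(2)| = 21; equality at z=2: no.


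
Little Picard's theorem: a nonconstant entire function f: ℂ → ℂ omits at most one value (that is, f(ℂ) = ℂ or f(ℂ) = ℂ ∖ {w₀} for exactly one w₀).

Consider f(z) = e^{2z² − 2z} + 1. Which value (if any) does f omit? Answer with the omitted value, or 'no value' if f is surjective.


Little Picard bounds the complement of f(ℂ) to at most one point.
The exponent g(z) = 2z² − 2z is a nonconstant polynomial, hence surjective onto ℂ. So e^{g(z)} takes every value in {e^w : w ∈ ℂ} = ℂ ∖ {0}. Adding 1 shifts the range to ℂ ∖ {1}. f omits exactly 1.

Omitted value: 1.


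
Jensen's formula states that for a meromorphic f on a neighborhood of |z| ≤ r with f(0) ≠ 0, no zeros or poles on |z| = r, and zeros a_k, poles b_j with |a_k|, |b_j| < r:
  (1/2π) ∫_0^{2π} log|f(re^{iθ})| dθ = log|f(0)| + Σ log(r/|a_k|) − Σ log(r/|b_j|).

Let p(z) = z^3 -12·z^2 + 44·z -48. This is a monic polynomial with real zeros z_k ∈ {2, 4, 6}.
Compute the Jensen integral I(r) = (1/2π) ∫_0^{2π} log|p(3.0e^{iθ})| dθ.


Zeros: 2, 4, 6; r = 3.0.
Inside |z| < r: 2. Outside (|z| ≥ r): 4, 6.
p(0) = -48, so log|p(0)| = log(48) = 3.8712.
Apply Jensen: I(r) = log|p(0)| + Σ_k log(r/|z_k|), summed over zeros inside |z| < r.
  log(r/|z_k|) for z_k = 2: log(3.0/2) = 0.4055
  Outside zeros (4, 6) contribute nothing to the Jensen sum.
Sum over inside zeros: 0.4055.
I(r) = log|p(0)| + (inside sum) = 3.8712 + 0.4055 = 4.2767.
Note: since some zeros are outside |z| ≤ r, the simplified n·log(r) form does NOT apply — only the inside zeros contribute.

I(r) ≈ 4.2767.


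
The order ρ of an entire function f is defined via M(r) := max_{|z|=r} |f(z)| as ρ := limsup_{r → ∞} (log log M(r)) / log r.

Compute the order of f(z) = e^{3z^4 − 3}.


|e^{3z^4 − 3}| = e^{Re(3·z^4) + -3} ≤ e^{3|z|^4 + -3} = e^{3r^4 + -3} on |z| = r, so ρ ≤ 4. Choosing z on |z|=r so that 3·z^4 is real positive (always possible by picking arg z appropriately) gives |f(z)| = e^{3r^4 + -3}, matching the bound. The additive constant -3 does not affect log log M(r) ~ 4·log r. Hence ρ = 4.
Therefore ρ = 4.

Order ρ = 4.


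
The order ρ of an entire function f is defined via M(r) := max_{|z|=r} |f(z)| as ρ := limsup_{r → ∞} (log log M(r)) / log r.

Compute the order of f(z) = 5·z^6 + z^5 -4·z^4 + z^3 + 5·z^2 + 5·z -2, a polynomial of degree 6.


|f(z)| ≤ Σ|c_k|·r^k = O(r^6) as r → ∞. Polynomial growth is O(e^{r^ε}) for every ε > 0 (since r^6/e^{r^ε} → 0), so ρ ≤ ε for all ε > 0, i.e. ρ = 0. Every nonconstant polynomial has order 0.
Therefore ρ = 0.

Order ρ = 0.


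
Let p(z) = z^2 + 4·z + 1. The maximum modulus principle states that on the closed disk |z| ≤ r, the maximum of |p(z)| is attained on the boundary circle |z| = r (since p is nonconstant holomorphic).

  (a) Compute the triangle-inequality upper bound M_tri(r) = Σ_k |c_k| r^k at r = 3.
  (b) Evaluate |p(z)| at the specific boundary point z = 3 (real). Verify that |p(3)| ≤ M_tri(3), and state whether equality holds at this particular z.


Coefficients: c_0 = 1, c_1 = 4, c_2 = 1. Radius r = 3.
Part (a). Triangle bound: M_tri(r) = Σ_k |c_k| r^k
  = |1|·3^0 + |4|·3^1 + |1|·3^2
  = 1 + 12 + 9 = 22.
This bounds M(r) := max_{|z|=r} |p(z)| from above; equality holds iff all terms c_k z^k can be made to align in phase at a single z on |z|=r.
Part (b). At z = 3 (real, on the circle |z| = r):
  p(3) = (1)·3^0 + (4)·3^1 + (1)·3^2 = 22.
  |p(3)| = 22.
Since all nonzero coefficients share the same sign, |p(3)| = 22 = M_tri(3); the triangle bound is attained at z = 3, so in fact M(r) = 22.

M_tri(3) = 22; |p(3)| = 22; equality at z=3: yes.


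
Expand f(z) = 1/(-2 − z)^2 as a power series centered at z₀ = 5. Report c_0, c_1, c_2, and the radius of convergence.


Let w = z − z₀, so z = z₀ + w.
Then -2 − z = -2 − (z₀ + w) = (-2 − z₀) − w = -7 − w.
f(z) = 1/(-7 − w)^2 = (1/(-7)^2) · (1 − w/(-7))^{−2}.
By the binomial series (1−u)^{−2} = Σ_{n≥0} C(n+1, 1) u^n for |u|<1, with u = w/(-7):
  c_n = C(n+1, 1) / (-7)^(n+2).
  c_0 = 1/(-7)^2 = 1/49.
  c_1 = 2/(-7)^3 = -2/343.
  c_2 = 3/(-7)^4 = 3/2401.
The series is valid for |w/d| < 1, i.e. |z − z₀| < |d|.
Radius of convergence: R = |-2 − z₀| = |-7| = 7 (distance from z₀ to the singularity z = -2).

c_0 = 1/49, c_1 = -2/343, c_2 = 3/2401; R = 7.


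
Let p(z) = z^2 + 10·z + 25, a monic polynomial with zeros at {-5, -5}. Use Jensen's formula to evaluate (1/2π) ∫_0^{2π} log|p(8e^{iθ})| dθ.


Zeros: -5, -5; r = 8.
Inside |z| < r: -5, -5. Outside (|z| ≥ r): ∅.
p(0) = 25, so log|p(0)| = log(25) = 3.2189.
Apply Jensen: I(r) = log|p(0)| + Σ_k log(r/|z_k|), summed over zeros inside |z| < r.
  log(r/|z_k|) for z_k = -5: log(8/5) = 0.4700
  log(r/|z_k|) for z_k = -5: log(8/5) = 0.4700
Sum over inside zeros: 0.9400.
I(r) = log|p(0)| + (inside sum) = 3.2189 + 0.9400 = 4.1589.
Closed form (all zeros inside, monic): I(r) = n·log(r) = 2·log(8) = 4.1589. ✓

I(r) ≈ 4.1589.


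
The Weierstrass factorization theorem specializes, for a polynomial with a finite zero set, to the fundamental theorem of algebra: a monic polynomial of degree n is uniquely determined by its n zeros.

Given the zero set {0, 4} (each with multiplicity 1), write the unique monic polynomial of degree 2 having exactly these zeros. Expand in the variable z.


The polynomial is p(z) = ∏_{α ∈ S} (z − α), where S = {0, 4}.
Expanding the product yields: p(z) = z^2 -4·z.
The resulting polynomial has degree 2 and real coefficients as required.

p(z) = z^2 -4·z.


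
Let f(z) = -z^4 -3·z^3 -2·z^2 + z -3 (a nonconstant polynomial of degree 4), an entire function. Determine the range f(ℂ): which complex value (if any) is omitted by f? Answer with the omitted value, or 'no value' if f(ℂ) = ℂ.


Little Picard bounds the complement of f(ℂ) to at most one point.
For every w ∈ ℂ, the equation p(z) − w = 0 is a nonconstant polynomial in z and hence has at least one root by the fundamental theorem of algebra. So p is surjective onto ℂ, omitting no value.

Omitted value: no value.


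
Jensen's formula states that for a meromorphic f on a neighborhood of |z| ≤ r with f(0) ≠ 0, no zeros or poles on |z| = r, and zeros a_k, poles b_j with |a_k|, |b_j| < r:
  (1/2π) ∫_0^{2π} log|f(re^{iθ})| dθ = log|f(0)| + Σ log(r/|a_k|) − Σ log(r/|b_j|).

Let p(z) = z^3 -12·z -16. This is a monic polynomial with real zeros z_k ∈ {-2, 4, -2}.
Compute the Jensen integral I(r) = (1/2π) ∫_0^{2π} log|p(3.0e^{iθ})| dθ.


Zeros: -2, -2, 4; r = 3.0.
Inside |z| < r: -2, -2. Outside (|z| ≥ r): 4.
p(0) = -16, so log|p(0)| = log(16) = 2.7726.
Apply Jensen: I(r) = log|p(0)| + Σ_k log(r/|z_k|), summed over zeros inside |z| < r.
  log(r/|z_k|) for z_k = -2: log(3.0/2) = 0.4055
  log(r/|z_k|) for z_k = -2: log(3.0/2) = 0.4055
  Outside zeros (4) contribute nothing to the Jensen sum.
Sum over inside zeros: 0.8109.
I(r) = log|p(0)| + (inside sum) = 2.7726 + 0.8109 = 3.5835.
Note: since some zeros are outside |z| ≤ r, the simplified n·log(r) form does NOT apply — only the inside zeros contribute.

I(r) ≈ 3.5835.


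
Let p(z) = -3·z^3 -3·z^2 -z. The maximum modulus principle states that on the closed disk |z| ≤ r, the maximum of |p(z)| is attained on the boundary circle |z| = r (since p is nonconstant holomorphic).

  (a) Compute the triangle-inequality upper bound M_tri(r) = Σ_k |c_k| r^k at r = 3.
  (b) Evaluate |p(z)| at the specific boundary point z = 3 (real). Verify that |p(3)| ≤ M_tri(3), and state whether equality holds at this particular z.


Coefficients: c_0 = 0, c_1 = -1, c_2 = -3, c_3 = -3. Radius r = 3.
Part (a). Triangle bound: M_tri(r) = Σ_k |c_k| r^k
  = |0|·3^0 + |-1|·3^1 + |-3|·3^2 + |-3|·3^3
  = 0 + 3 + 27 + 81 = 111.
This bounds M(r) := max_{|z|=r} |p(z)| from above; equality holds iff all terms c_k z^k can be made to align in phase at a single z on |z|=r.
Part (b). At z = 3 (real, on the circle |z| = r):
  p(3) = (0)·3^0 + (-1)·3^1 + (-3)·3^2 + (-3)·3^3 = -111.
  |p(3)| = 111.
Since all nonzero coefficients share the same sign, |p(3)| = 111 = M_tri(3); the triangle bound is attained at z = 3, so in fact M(r) = 111.

M_tri(3) = 111; |p(3)| = 111; equality at z=3: yes.


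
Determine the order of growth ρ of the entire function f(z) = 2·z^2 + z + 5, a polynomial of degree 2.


|f(z)| ≤ Σ|c_k|·r^k = O(r^2) as r → ∞. Polynomial growth is O(e^{r^ε}) for every ε > 0 (since r^2/e^{r^ε} → 0), so ρ ≤ ε for all ε > 0, i.e. ρ = 0. Every nonconstant polynomial has order 0.
Therefore ρ = 0.

Order ρ = 0.


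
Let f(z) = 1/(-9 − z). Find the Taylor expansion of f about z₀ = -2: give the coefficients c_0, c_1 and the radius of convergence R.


Let w = z − z₀, so z = z₀ + w.
Then -9 − z = -9 − (z₀ + w) = (-9 − z₀) − w = -7 − w.
f(z) = 1/(-7 − w) = (1/(-7)) · 1/(1 − w/(-7)) = Σ_{n≥0} w^n / (-7)^(n+1).
So c_n = 1/(-7)^(n+1):
  c_0 = 1/(-7)^1 = -1/7.
  c_1 = 1/(-7)^2 = 1/49.
The series is valid for |w/d| < 1, i.e. |z − z₀| < |d|.
Radius of convergence: R = |-9 − z₀| = |-7| = 7 (distance from z₀ to the singularity z = -9).

c_0 = -1/7, c_1 = 1/49; R = 7.


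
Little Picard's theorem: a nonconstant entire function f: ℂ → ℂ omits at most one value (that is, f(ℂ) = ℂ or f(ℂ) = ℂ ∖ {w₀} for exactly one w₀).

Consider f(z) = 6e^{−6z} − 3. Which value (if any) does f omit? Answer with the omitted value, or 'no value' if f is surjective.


Little Picard bounds the complement of f(ℂ) to at most one point.
e^{−6z} is never zero on ℂ, so 6·e^{−6z} takes every value in ℂ ∖ {0}. Adding -3 shifts the range to ℂ ∖ {-3}. Thus f omits exactly the value -3.

Omitted value: -3.


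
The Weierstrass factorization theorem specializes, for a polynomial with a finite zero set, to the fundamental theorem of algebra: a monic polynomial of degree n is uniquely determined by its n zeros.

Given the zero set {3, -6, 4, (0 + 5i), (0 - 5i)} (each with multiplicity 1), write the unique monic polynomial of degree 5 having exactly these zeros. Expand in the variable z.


The polynomial is p(z) = ∏_{α ∈ S} (z − α), where S = {3, -6, 4, (0 + 5i), (0 - 5i)}.
Expanding the product yields: p(z) = z^5 -z^4 -5·z^3 + 47·z^2 -750·z + 1800.
Note conjugate pairs combine to real quadratics: (z − (0+5i))(z − (0−5i)) = z² + 25.
The resulting polynomial has degree 5 and real coefficients as required.

p(z) = z^5 -z^4 -5·z^3 + 47·z^2 -750·z + 1800.


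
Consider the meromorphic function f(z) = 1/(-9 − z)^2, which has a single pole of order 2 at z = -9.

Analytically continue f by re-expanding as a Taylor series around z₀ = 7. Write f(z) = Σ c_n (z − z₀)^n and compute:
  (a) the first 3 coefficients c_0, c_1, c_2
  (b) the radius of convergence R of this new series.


Let w = z − z₀, so z = z₀ + w.
Then -9 − z = -9 − (z₀ + w) = (-9 − z₀) − w = -16 − w.
f(z) = 1/(-16 − w)^2 = (1/(-16)^2) · (1 − w/(-16))^{−2}.
By the binomial series (1−u)^{−2} = Σ_{n≥0} C(n+1, 1) u^n for |u|<1, with u = w/(-16):
  c_n = C(n+1, 1) / (-16)^(n+2).
  c_0 = 1/(-16)^2 = 1/256.
  c_1 = 2/(-16)^3 = -1/2048.
  c_2 = 3/(-16)^4 = 3/65536.
The series is valid for |w/d| < 1, i.e. |z − z₀| < |d|.
Radius of convergence: R = |-9 − z₀| = |-16| = 16 (distance from z₀ to the singularity z = -9).

c_0 = 1/256, c_1 = -1/2048, c_2 = 3/65536; R = 16.


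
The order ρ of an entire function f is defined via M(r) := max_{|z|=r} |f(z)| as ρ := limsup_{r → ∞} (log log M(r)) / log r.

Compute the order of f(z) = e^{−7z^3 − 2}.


|e^{−7z^3 − 2}| = e^{Re(-7·z^3) + -2} ≤ e^{7|z|^3 + -2} = e^{7r^3 + -2} on |z| = r, so ρ ≤ 3. Choosing z on |z|=r so that -7·z^3 is real positive (always possible by picking arg z appropriately) gives |f(z)| = e^{7r^3 + -2}, matching the bound. The additive constant -2 does not affect log log M(r) ~ 3·log r. Hence ρ = 3.
Therefore ρ = 3.

Order ρ = 3.


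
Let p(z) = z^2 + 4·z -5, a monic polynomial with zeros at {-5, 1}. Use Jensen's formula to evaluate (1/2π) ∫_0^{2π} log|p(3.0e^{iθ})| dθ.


Zeros: -5, 1; r = 3.0.
Inside |z| < r: 1. Outside (|z| ≥ r): -5.
p(0) = -5, so log|p(0)| = log(5) = 1.6094.
Apply Jensen: I(r) = log|p(0)| + Σ_k log(r/|z_k|), summed over zeros inside |z| < r.
  log(r/|z_k|) for z_k = 1: log(3.0/1) = 1.0986
  Outside zeros (-5) contribute nothing to the Jensen sum.
Sum over inside zeros: 1.0986.
I(r) = log|p(0)| + (inside sum) = 1.6094 + 1.0986 = 2.7081.
Note: since some zeros are outside |z| ≤ r, the simplified n·log(r) form does NOT apply — only the inside zeros contribute.

I(r) ≈ 2.7081.


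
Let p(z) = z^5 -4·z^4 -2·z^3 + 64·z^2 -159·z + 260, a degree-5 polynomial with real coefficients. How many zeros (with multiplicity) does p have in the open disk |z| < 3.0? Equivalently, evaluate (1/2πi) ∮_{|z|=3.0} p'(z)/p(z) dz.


The zeros of p are: -4, (3 + 2i), (3 - 2i), (1 + 2i), (1 - 2i).
Their magnitudes are: 4, 3.606, 3.606, 2.236, 2.236.
Zeros with |z| < R = 3.0: (1 + 2i), (1 - 2i).
Count = 2.
By the argument principle, (1/2πi) ∮_{|z|=R} p'(z)/p(z) dz equals exactly this count.

Number of zeros inside |z| < 3.0: 2.


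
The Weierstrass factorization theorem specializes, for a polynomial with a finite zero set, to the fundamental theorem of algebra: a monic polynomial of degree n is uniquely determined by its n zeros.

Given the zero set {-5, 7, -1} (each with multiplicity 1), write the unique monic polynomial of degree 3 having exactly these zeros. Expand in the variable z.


The polynomial is p(z) = ∏_{α ∈ S} (z − α), where S = {-5, 7, -1}.
Expanding the product yields: p(z) = z^3 -z^2 -37·z -35.
The resulting polynomial has degree 3 and real coefficients as required.

p(z) = z^3 -z^2 -37·z -35.


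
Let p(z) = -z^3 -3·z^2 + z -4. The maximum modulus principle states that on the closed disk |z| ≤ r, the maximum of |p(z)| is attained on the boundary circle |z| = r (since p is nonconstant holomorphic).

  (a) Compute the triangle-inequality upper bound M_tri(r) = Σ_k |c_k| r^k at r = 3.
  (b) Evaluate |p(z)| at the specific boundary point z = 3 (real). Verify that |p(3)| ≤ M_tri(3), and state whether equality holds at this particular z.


Coefficients: c_0 = -4, c_1 = 1, c_2 = -3, c_3 = -1. Radius r = 3.
Part (a). Triangle bound: M_tri(r) = Σ_k |c_k| r^k
  = |-4|·3^0 + |1|·3^1 + |-3|·3^2 + |-1|·3^3
  = 4 + 3 + 27 + 27 = 61.
This bounds M(r) := max_{|z|=r} |p(z)| from above; equality holds iff all terms c_k z^k can be made to align in phase at a single z on |z|=r.
Part (b). At z = 3 (real, on the circle |z| = r):
  p(3) = (-4)·3^0 + (1)·3^1 + (-3)·3^2 + (-1)·3^3 = -55.
  |p(3)| = 55.
Check: |p(3)| = 55 ≤ 61 = M_tri(3). ✓ Equality does not hold at z = 3 (the coefficients have mixed signs, so the terms do not all align in phase there).

M_tri(3) = 61; |p(3)| = 55; equality at z=3: no.


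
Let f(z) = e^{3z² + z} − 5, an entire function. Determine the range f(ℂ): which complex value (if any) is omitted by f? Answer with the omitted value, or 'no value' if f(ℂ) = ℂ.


Little Picard bounds the complement of f(ℂ) to at most one point.
The exponent g(z) = 3z² + z is a nonconstant polynomial, hence surjective onto ℂ. So e^{g(z)} takes every value in {e^w : w ∈ ℂ} = ℂ ∖ {0}. Adding -5 shifts the range to ℂ ∖ {-5}. f omits exactly -5.

Omitted value: -5.


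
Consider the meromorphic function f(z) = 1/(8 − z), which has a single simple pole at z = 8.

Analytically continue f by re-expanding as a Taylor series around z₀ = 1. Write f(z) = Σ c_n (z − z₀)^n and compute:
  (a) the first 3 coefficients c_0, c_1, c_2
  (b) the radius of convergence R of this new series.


Let w = z − z₀, so z = z₀ + w.
Then 8 − z = 8 − (z₀ + w) = (8 − z₀) − w = 7 − w.
f(z) = 1/(7 − w) = (1/(7)) · 1/(1 − w/(7)) = Σ_{n≥0} w^n / (7)^(n+1).
So c_n = 1/(7)^(n+1):
  c_0 = 1/(7)^1 = 1/7.
  c_1 = 1/(7)^2 = 1/49.
  c_2 = 1/(7)^3 = 1/343.
The series is valid for |w/d| < 1, i.e. |z − z₀| < |d|.
Radius of convergence: R = |8 − z₀| = |7| = 7 (distance from z₀ to the singularity z = 8).

c_0 = 1/7, c_1 = 1/49, c_2 = 1/343; R = 7.


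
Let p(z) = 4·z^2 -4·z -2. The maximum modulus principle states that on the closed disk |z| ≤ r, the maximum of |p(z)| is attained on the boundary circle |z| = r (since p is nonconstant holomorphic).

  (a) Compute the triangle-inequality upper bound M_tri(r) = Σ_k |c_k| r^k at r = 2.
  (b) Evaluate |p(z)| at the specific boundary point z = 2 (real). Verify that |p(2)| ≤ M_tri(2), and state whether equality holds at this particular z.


Coefficients: c_0 = -2, c_1 = -4, c_2 = 4. Radius r = 2.
Part (a). Triangle bound: M_tri(r) = Σ_k |c_k| r^k
  = |-2|·2^0 + |-4|·2^1 + |4|·2^2
  = 2 + 8 + 16 = 26.
This bounds M(r) := max_{|z|=r} |p(z)| from above; equality holds iff all terms c_k z^k can be made to align in phase at a single z on |z|=r.
Part (b). At z = 2 (real, on the circle |z| = r):
  p(2) = (-2)·2^0 + (-4)·2^1 + (4)·2^2 = 6.
  |p(2)| = 6.
Check: |p(2)| = 6 ≤ 26 = M_tri(2). ✓ Equality does not hold at z = 2 (the coefficients have mixed signs, so the terms do not all align in phase there).

M_tri(2) = 26; |p(2)| = 6; equality at z=2: no.


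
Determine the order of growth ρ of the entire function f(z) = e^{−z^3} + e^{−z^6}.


Each summand is entire of order 3 and 6 respectively (as in the single-exponential case). The order of a sum is at most the max of the orders, so ρ ≤ 6. For the lower bound: on |z|=r choose arg z so that -1z^6 is real positive; then |e^{-1z^6}| = e^{1r^6} while |e^{-1z^3}| ≤ e^{1r^3} = o(e^{1r^6}). So |f| ≥ e^{1r^6}(1 − o(1)) and ρ ≥ 6. Hence ρ = max(3, 6) = 6.
Therefore ρ = 6.

Order ρ = 6.


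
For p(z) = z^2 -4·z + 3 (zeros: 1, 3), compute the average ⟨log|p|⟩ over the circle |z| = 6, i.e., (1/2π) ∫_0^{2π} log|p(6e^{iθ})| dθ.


Zeros: 1, 3; r = 6.
Inside |z| < r: 1, 3. Outside (|z| ≥ r): ∅.
p(0) = 3, so log|p(0)| = log(3) = 1.0986.
Apply Jensen: I(r) = log|p(0)| + Σ_k log(r/|z_k|), summed over zeros inside |z| < r.
  log(r/|z_k|) for z_k = 1: log(6/1) = 1.7918
  log(r/|z_k|) for z_k = 3: log(6/3) = 0.6931
Sum over inside zeros: 2.4849.
I(r) = log|p(0)| + (inside sum) = 1.0986 + 2.4849 = 3.5835.
Closed form (all zeros inside, monic): I(r) = n·log(r) = 2·log(6) = 3.5835. ✓

I(r) ≈ 3.5835.


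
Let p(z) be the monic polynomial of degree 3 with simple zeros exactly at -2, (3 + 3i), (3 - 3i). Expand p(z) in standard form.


The polynomial is p(z) = ∏_{α ∈ S} (z − α), where S = {-2, (3 + 3i), (3 - 3i)}.
Expanding the product yields: p(z) = z^3 -4·z^2 + 6·z + 36.
Note conjugate pairs combine to real quadratics: (z − (3+3i))(z − (3−3i)) = z² − 6z + 18.
The resulting polynomial has degree 3 and real coefficients as required.

p(z) = z^3 -4·z^2 + 6·z + 36.


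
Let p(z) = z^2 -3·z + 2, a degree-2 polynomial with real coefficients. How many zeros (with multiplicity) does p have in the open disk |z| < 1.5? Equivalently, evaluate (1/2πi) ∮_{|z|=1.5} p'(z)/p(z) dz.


The zeros of p are: 1, 2.
Their magnitudes are: 1, 2.
Zeros with |z| < R = 1.5: 1.
Count = 1.
By the argument principle, (1/2πi) ∮_{|z|=R} p'(z)/p(z) dz equals exactly this count.

Number of zeros inside |z| < 1.5: 1.


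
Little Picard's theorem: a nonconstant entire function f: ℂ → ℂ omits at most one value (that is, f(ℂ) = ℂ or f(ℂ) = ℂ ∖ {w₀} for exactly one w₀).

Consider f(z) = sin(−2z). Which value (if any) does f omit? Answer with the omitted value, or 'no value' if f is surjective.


Little Picard bounds the complement of f(ℂ) to at most one point.
sin is entire and surjective onto ℂ: for every w ∈ ℂ, sin(ζ) = w has a solution ζ ∈ ℂ (e.g., via the complex inverse arcsin). With ζ = −2z this gives z = ζ/(-2). Then 1·sin(−2z) takes every value in 1·ℂ = ℂ, and adding 0 is a bijection of ℂ. So f is surjective and omits no value. (Note: only on the real line is sin bounded by [−1, 1].)

Omitted value: no value.


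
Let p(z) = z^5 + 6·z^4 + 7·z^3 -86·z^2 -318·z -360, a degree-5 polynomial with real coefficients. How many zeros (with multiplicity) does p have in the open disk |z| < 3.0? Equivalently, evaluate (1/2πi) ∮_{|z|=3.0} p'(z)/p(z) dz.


The zeros of p are: (-3 + 3i), (-3 - 3i), (-2 + 1i), (-2 - 1i), 4.
Their magnitudes are: 4.243, 4.243, 2.236, 2.236, 4.
Zeros with |z| < R = 3.0: (-2 + 1i), (-2 - 1i).
Count = 2.
By the argument principle, (1/2πi) ∮_{|z|=R} p'(z)/p(z) dz equals exactly this count.

Number of zeros inside |z| < 3.0: 2.


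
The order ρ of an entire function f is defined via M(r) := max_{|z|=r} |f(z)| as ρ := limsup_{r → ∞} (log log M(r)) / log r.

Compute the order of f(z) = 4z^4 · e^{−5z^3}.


M(r) = max_{|z|=r} |4|·|z|^4·|e^{−5z^3}| = 4·r^4 · e^{5r^3} (the factors attain their maxima compatibly on |z|=r). Then log M(r) = log 4 + 4·log r + 5r^3, dominated by the last term, so log log M(r) ~ 3·log r. The polynomial factor 4z^4 contributes only a log r term and does not affect the order. ρ = 3.
Therefore ρ = 3.

Order ρ = 3.


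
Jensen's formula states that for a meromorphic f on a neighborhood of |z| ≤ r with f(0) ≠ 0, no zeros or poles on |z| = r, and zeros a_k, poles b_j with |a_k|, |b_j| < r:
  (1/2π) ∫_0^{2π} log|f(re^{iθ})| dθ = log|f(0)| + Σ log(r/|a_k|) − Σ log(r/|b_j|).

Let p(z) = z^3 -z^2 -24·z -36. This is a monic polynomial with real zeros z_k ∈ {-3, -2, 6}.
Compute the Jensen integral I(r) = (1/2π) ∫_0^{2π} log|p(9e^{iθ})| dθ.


Zeros: -3, -2, 6; r = 9.
Inside |z| < r: -3, -2, 6. Outside (|z| ≥ r): ∅.
p(0) = -36, so log|p(0)| = log(36) = 3.5835.
Apply Jensen: I(r) = log|p(0)| + Σ_k log(r/|z_k|), summed over zeros inside |z| < r.
  log(r/|z_k|) for z_k = -3: log(9/3) = 1.0986
  log(r/|z_k|) for z_k = -2: log(9/2) = 1.5041
  log(r/|z_k|) for z_k = 6: log(9/6) = 0.4055
Sum over inside zeros: 3.0082.
I(r) = log|p(0)| + (inside sum) = 3.5835 + 3.0082 = 6.5917.
Closed form (all zeros inside, monic): I(r) = n·log(r) = 3·log(9) = 6.5917. ✓

I(r) ≈ 6.5917.


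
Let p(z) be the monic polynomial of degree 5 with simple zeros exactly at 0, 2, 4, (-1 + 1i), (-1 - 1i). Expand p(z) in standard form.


The polynomial is p(z) = ∏_{α ∈ S} (z − α), where S = {0, 2, 4, (-1 + 1i), (-1 - 1i)}.
Expanding the product yields: p(z) = z^5 -4·z^4 -2·z^3 + 4·z^2 + 16·z.
Note conjugate pairs combine to real quadratics: (z − (-1+1i))(z − (-1−1i)) = z² + 2z + 2.
The resulting polynomial has degree 5 and real coefficients as required.

p(z) = z^5 -4·z^4 -2·z^3 + 4·z^2 + 16·z.


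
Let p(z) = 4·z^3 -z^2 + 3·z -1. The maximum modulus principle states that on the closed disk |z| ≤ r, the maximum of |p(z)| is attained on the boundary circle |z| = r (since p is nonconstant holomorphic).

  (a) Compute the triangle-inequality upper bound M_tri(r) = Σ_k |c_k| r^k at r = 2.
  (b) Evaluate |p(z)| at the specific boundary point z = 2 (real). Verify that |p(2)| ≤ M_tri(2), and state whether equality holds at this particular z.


Coefficients: c_0 = -1, c_1 = 3, c_2 = -1, c_3 = 4. Radius r = 2.
Part (a). Triangle bound: M_tri(r) = Σ_k |c_k| r^k
  = |-1|·2^0 + |3|·2^1 + |-1|·2^2 + |4|·2^3
  = 1 + 6 + 4 + 32 = 43.
This bounds M(r) := max_{|z|=r} |p(z)| from above; equality holds iff all terms c_k z^k can be made to align in phase at a single z on |z|=r.
Part (b). At z = 2 (real, on the circle |z| = r):
  p(2) = (-1)·2^0 + (3)·2^1 + (-1)·2^2 + (4)·2^3 = 33.
  |p(2)| = 33.
Check: |p(2)| = 33 ≤ 43 = M_tri(2). ✓ Equality does not hold at z = 2 (the coefficients have mixed signs, so the terms do not all align in phase there).

M_tri(2) = 43; |p(2)| = 33; equality at z=2: no.


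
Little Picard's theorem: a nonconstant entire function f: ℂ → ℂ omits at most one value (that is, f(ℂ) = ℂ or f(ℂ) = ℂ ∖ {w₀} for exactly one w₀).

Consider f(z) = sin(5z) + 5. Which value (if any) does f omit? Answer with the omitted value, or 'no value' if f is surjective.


Little Picard bounds the complement of f(ℂ) to at most one point.
sin is entire and surjective onto ℂ: for every w ∈ ℂ, sin(ζ) = w has a solution ζ ∈ ℂ (e.g., via the complex inverse arcsin). With ζ = 5z this gives z = ζ/(5). Then 1·sin(5z) takes every value in 1·ℂ = ℂ, and adding 5 is a bijection of ℂ. So f is surjective and omits no value. (Note: only on the real line is sin bounded by [−1, 1].)

Omitted value: no value.


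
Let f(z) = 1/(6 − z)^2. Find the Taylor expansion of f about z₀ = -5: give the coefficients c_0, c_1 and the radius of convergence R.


Let w = z − z₀, so z = z₀ + w.
Then 6 − z = 6 − (z₀ + w) = (6 − z₀) − w = 11 − w.
f(z) = 1/(11 − w)^2 = (1/(11)^2) · (1 − w/(11))^{−2}.
By the binomial series (1−u)^{−2} = Σ_{n≥0} C(n+1, 1) u^n for |u|<1, with u = w/(11):
  c_n = C(n+1, 1) / (11)^(n+2).
  c_0 = 1/(11)^2 = 1/121.
  c_1 = 2/(11)^3 = 2/1331.
The series is valid for |w/d| < 1, i.e. |z − z₀| < |d|.
Radius of convergence: R = |6 − z₀| = |11| = 11 (distance from z₀ to the singularity z = 6).

c_0 = 1/121, c_1 = 2/1331; R = 11.


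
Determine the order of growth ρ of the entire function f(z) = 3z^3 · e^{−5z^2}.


M(r) = max_{|z|=r} |3|·|z|^3·|e^{−5z^2}| = 3·r^3 · e^{5r^2} (the factors attain their maxima compatibly on |z|=r). Then log M(r) = log 3 + 3·log r + 5r^2, dominated by the last term, so log log M(r) ~ 2·log r. The polynomial factor 3z^3 contributes only a log r term and does not affect the order. ρ = 2.
Therefore ρ = 2.

Order ρ = 2.


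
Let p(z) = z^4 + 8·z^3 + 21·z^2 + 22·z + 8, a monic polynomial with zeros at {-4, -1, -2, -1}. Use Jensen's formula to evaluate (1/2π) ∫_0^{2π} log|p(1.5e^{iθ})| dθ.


Zeros: -4, -2, -1, -1; r = 1.5.
Inside |z| < r: -1, -1. Outside (|z| ≥ r): -4, -2.
p(0) = 8, so log|p(0)| = log(8) = 2.0794.
Apply Jensen: I(r) = log|p(0)| + Σ_k log(r/|z_k|), summed over zeros inside |z| < r.
  log(r/|z_k|) for z_k = -1: log(1.5/1) = 0.4055
  log(r/|z_k|) for z_k = -1: log(1.5/1) = 0.4055
  Outside zeros (-4, -2) contribute nothing to the Jensen sum.
Sum over inside zeros: 0.8109.
I(r) = log|p(0)| + (inside sum) = 2.0794 + 0.8109 = 2.8904.
Note: since some zeros are outside |z| ≤ r, the simplified n·log(r) form does NOT apply — only the inside zeros contribute.

I(r) ≈ 2.8904.


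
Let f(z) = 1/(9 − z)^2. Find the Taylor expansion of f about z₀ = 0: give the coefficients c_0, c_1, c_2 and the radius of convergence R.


Let w = z − z₀, so z = z₀ + w.
Then 9 − z = 9 − (z₀ + w) = (9 − z₀) − w = 9 − w.
f(z) = 1/(9 − w)^2 = (1/(9)^2) · (1 − w/(9))^{−2}.
By the binomial series (1−u)^{−2} = Σ_{n≥0} C(n+1, 1) u^n for |u|<1, with u = w/(9):
  c_n = C(n+1, 1) / (9)^(n+2).
  c_0 = 1/(9)^2 = 1/81.
  c_1 = 2/(9)^3 = 2/729.
  c_2 = 3/(9)^4 = 1/2187.
The series is valid for |w/d| < 1, i.e. |z − z₀| < |d|.
Radius of convergence: R = |9 − z₀| = |9| = 9 (distance from z₀ to the singularity z = 9).

c_0 = 1/81, c_1 = 2/729, c_2 = 1/2187; R = 9.


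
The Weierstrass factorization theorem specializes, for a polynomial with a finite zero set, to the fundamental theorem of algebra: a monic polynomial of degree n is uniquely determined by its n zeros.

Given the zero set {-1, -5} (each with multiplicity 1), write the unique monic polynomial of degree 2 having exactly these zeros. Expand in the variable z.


The polynomial is p(z) = ∏_{α ∈ S} (z − α), where S = {-1, -5}.
Expanding the product yields: p(z) = z^2 + 6·z + 5.
The resulting polynomial has degree 2 and real coefficients as required.

p(z) = z^2 + 6·z + 5.


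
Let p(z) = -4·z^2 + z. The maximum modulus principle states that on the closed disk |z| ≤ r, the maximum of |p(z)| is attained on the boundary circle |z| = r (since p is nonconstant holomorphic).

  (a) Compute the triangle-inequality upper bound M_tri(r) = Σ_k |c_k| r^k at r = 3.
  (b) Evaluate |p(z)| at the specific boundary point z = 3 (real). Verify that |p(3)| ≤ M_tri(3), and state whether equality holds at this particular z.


Coefficients: c_0 = 0, c_1 = 1, c_2 = -4. Radius r = 3.
Part (a). Triangle bound: M_tri(r) = Σ_k |c_k| r^k
  = |0|·3^0 + |1|·3^1 + |-4|·3^2
  = 0 + 3 + 36 = 39.
This bounds M(r) := max_{|z|=r} |p(z)| from above; equality holds iff all terms c_k z^k can be made to align in phase at a single z on |z|=r.
Part (b). At z = 3 (real, on the circle |z| = r):
  p(3) = (0)·3^0 + (1)·3^1 + (-4)·3^2 = -33.
  |p(3)| = 33.
Check: |p(3)| = 33 ≤ 39 = M_tri(3). ✓ Equality does not hold at z = 3 (the coefficients have mixed signs, so the terms do not all align in phase there).

M_tri(3) = 39; |p(3)| = 33; equality at z=3: no.


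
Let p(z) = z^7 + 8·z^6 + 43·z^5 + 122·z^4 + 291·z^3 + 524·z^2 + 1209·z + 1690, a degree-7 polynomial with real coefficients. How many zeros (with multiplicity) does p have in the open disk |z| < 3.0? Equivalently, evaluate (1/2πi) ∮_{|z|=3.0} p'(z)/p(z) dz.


The zeros of p are: (-2 + 3i), (-2 - 3i), (-2 + 3i), (-2 - 3i), -2, (1 + 2i), (1 - 2i).
Their magnitudes are: 3.606, 3.606, 3.606, 3.606, 2, 2.236, 2.236.
Zeros with |z| < R = 3.0: -2, (1 + 2i), (1 - 2i).
Count = 3.
By the argument principle, (1/2πi) ∮_{|z|=R} p'(z)/p(z) dz equals exactly this count.

Number of zeros inside |z| < 3.0: 3.


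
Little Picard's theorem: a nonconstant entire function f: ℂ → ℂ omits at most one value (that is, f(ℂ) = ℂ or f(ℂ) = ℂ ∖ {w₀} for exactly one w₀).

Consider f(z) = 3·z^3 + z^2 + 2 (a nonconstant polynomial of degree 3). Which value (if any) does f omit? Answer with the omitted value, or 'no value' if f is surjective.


Little Picard bounds the complement of f(ℂ) to at most one point.
For every w ∈ ℂ, the equation p(z) − w = 0 is a nonconstant polynomial in z and hence has at least one root by the fundamental theorem of algebra. So p is surjective onto ℂ, omitting no value.

Omitted value: no value.


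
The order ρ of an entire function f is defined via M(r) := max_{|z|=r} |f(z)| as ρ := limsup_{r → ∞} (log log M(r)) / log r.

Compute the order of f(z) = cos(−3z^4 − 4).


Write cos(w) = (e^{iw} ± e^{−iw})/(2 or 2i), so |cos(w)| ≤ e^{|w|}. With w = −3z^4 − 4, |w| ≤ 3r^4 + 4 on |z|=r, giving M(r) ≤ e^{3r^4 + 4} and ρ ≤ 4. For the lower bound, choose z on |z|=r with -3z^4 purely imaginary of modulus 3r^4; then |cos(−3z^4 − 4)| grows like e^{3r^4}/2, so ρ ≥ 4. Hence ρ = 4.
Therefore ρ = 4.

Order ρ = 4.


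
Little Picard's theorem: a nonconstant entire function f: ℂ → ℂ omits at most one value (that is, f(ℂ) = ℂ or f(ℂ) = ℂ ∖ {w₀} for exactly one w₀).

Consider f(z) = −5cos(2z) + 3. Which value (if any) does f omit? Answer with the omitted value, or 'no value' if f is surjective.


Little Picard bounds the complement of f(ℂ) to at most one point.
cos is entire and surjective onto ℂ: for every w ∈ ℂ, cos(ζ) = w has a solution ζ ∈ ℂ (e.g., via the complex inverse arccos). With ζ = 2z this gives z = ζ/(2). Then -5·cos(2z) takes every value in -5·ℂ = ℂ, and adding 3 is a bijection of ℂ. So f is surjective and omits no value. (Note: only on the real line is cos bounded by [−1, 1].)

Omitted value: no value.


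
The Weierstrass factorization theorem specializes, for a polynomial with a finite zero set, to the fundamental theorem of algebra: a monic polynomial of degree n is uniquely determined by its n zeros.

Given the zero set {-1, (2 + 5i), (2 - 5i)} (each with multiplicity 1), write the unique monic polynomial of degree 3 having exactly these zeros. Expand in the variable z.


The polynomial is p(z) = ∏_{α ∈ S} (z − α), where S = {-1, (2 + 5i), (2 - 5i)}.
Expanding the product yields: p(z) = z^3 -3·z^2 + 25·z + 29.
Note conjugate pairs combine to real quadratics: (z − (2+5i))(z − (2−5i)) = z² − 4z + 29.
The resulting polynomial has degree 3 and real coefficients as required.

p(z) = z^3 -3·z^2 + 25·z + 29.


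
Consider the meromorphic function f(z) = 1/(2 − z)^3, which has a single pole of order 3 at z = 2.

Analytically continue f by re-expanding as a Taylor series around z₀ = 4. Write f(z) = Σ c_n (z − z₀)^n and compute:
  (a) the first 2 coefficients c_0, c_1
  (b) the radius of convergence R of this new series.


Let w = z − z₀, so z = z₀ + w.
Then 2 − z = 2 − (z₀ + w) = (2 − z₀) − w = -2 − w.
f(z) = 1/(-2 − w)^3 = (1/(-2)^3) · (1 − w/(-2))^{−3}.
By the binomial series (1−u)^{−3} = Σ_{n≥0} C(n+2, 2) u^n for |u|<1, with u = w/(-2):
  c_n = C(n+2, 2) / (-2)^(n+3).
  c_0 = 1/(-2)^3 = -1/8.
  c_1 = 3/(-2)^4 = 3/16.
The series is valid for |w/d| < 1, i.e. |z − z₀| < |d|.
Radius of convergence: R = |2 − z₀| = |-2| = 2 (distance from z₀ to the singularity z = 2).

c_0 = -1/8, c_1 = 3/16; R = 2.


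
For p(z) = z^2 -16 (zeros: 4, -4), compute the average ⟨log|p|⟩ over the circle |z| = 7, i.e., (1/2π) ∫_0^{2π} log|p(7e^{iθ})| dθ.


Zeros: -4, 4; r = 7.
Inside |z| < r: -4, 4. Outside (|z| ≥ r): ∅.
p(0) = -16, so log|p(0)| = log(16) = 2.7726.
Apply Jensen: I(r) = log|p(0)| + Σ_k log(r/|z_k|), summed over zeros inside |z| < r.
  log(r/|z_k|) for z_k = 4: log(7/4) = 0.5596
  log(r/|z_k|) for z_k = -4: log(7/4) = 0.5596
Sum over inside zeros: 1.1192.
I(r) = log|p(0)| + (inside sum) = 2.7726 + 1.1192 = 3.8918.
Closed form (all zeros inside, monic): I(r) = n·log(r) = 2·log(7) = 3.8918. ✓

I(r) ≈ 3.8918.


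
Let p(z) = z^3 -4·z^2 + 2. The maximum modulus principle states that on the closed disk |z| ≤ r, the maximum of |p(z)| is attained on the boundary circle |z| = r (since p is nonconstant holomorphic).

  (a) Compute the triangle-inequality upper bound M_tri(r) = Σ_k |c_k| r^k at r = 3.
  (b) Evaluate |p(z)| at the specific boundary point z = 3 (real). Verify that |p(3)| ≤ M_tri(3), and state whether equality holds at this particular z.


Coefficients: c_0 = 2, c_1 = 0, c_2 = -4, c_3 = 1. Radius r = 3.
Part (a). Triangle bound: M_tri(r) = Σ_k |c_k| r^k
  = |2|·3^0 + |0|·3^1 + |-4|·3^2 + |1|·3^3
  = 2 + 0 + 36 + 27 = 65.
This bounds M(r) := max_{|z|=r} |p(z)| from above; equality holds iff all terms c_k z^k can be made to align in phase at a single z on |z|=r.
Part (b). At z = 3 (real, on the circle |z| = r):
  p(3) = (2)·3^0 + (0)·3^1 + (-4)·3^2 + (1)·3^3 = -7.
  |p(3)| = 7.
Check: |p(3)| = 7 ≤ 65 = M_tri(3). ✓ Equality does not hold at z = 3 (the coefficients have mixed signs, so the terms do not all align in phase there).

M_tri(3) = 65; |p(3)| = 7; equality at z=3: no.


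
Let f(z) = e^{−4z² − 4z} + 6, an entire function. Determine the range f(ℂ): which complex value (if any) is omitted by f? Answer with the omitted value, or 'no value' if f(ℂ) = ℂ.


Little Picard bounds the complement of f(ℂ) to at most one point.
The exponent g(z) = −4z² − 4z is a nonconstant polynomial, hence surjective onto ℂ. So e^{g(z)} takes every value in {e^w : w ∈ ℂ} = ℂ ∖ {0}. Adding 6 shifts the range to ℂ ∖ {6}. f omits exactly 6.

Omitted value: 6.


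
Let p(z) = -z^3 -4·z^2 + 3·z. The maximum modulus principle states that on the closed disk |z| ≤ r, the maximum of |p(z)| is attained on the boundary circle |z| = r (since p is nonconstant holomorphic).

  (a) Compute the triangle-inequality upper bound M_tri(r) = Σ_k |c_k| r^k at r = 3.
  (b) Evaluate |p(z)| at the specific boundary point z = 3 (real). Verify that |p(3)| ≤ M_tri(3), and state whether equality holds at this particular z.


Coefficients: c_0 = 0, c_1 = 3, c_2 = -4, c_3 = -1. Radius r = 3.
Part (a). Triangle bound: M_tri(r) = Σ_k |c_k| r^k
  = |0|·3^0 + |3|·3^1 + |-4|·3^2 + |-1|·3^3
  = 0 + 9 + 36 + 27 = 72.
This bounds M(r) := max_{|z|=r} |p(z)| from above; equality holds iff all terms c_k z^k can be made to align in phase at a single z on |z|=r.
Part (b). At z = 3 (real, on the circle |z| = r):
  p(3) = (0)·3^0 + (3)·3^1 + (-4)·3^2 + (-1)·3^3 = -54.
  |p(3)| = 54.
Check: |p(3)| = 54 ≤ 72 = M_tri(3). ✓ Equality does not hold at z = 3 (the coefficients have mixed signs, so the terms do not all align in phase there).

M_tri(3) = 72; |p(3)| = 54; equality at z=3: no.


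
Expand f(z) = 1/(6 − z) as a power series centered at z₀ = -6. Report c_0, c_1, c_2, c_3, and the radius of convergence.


Let w = z − z₀, so z = z₀ + w.
Then 6 − z = 6 − (z₀ + w) = (6 − z₀) − w = 12 − w.
f(z) = 1/(12 − w) = (1/(12)) · 1/(1 − w/(12)) = Σ_{n≥0} w^n / (12)^(n+1).
So c_n = 1/(12)^(n+1):
  c_0 = 1/(12)^1 = 1/12.
  c_1 = 1/(12)^2 = 1/144.
  c_2 = 1/(12)^3 = 1/1728.
  c_3 = 1/(12)^4 = 1/20736.
The series is valid for |w/d| < 1, i.e. |z − z₀| < |d|.
Radius of convergence: R = |6 − z₀| = |12| = 12 (distance from z₀ to the singularity z = 6).

c_0 = 1/12, c_1 = 1/144, c_2 = 1/1728, c_3 = 1/20736; R = 12.


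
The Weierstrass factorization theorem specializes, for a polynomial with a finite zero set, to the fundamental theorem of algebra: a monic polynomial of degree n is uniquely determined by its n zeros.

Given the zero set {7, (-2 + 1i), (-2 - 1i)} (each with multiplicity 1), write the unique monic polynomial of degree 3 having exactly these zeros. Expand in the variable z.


The polynomial is p(z) = ∏_{α ∈ S} (z − α), where S = {7, (-2 + 1i), (-2 - 1i)}.
Expanding the product yields: p(z) = z^3 -3·z^2 -23·z -35.
Note conjugate pairs combine to real quadratics: (z − (-2+1i))(z − (-2−1i)) = z² + 4z + 5.
The resulting polynomial has degree 3 and real coefficients as required.

p(z) = z^3 -3·z^2 -23·z -35.


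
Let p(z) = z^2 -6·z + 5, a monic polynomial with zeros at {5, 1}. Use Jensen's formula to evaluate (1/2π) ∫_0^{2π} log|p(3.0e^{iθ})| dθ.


Zeros: 1, 5; r = 3.0.
Inside |z| < r: 1. Outside (|z| ≥ r): 5.
p(0) = 5, so log|p(0)| = log(5) = 1.6094.
Apply Jensen: I(r) = log|p(0)| + Σ_k log(r/|z_k|), summed over zeros inside |z| < r.
  log(r/|z_k|) for z_k = 1: log(3.0/1) = 1.0986
  Outside zeros (5) contribute nothing to the Jensen sum.
Sum over inside zeros: 1.0986.
I(r) = log|p(0)| + (inside sum) = 1.6094 + 1.0986 = 2.7081.
Note: since some zeros are outside |z| ≤ r, the simplified n·log(r) form does NOT apply — only the inside zeros contribute.

I(r) ≈ 2.7081.
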